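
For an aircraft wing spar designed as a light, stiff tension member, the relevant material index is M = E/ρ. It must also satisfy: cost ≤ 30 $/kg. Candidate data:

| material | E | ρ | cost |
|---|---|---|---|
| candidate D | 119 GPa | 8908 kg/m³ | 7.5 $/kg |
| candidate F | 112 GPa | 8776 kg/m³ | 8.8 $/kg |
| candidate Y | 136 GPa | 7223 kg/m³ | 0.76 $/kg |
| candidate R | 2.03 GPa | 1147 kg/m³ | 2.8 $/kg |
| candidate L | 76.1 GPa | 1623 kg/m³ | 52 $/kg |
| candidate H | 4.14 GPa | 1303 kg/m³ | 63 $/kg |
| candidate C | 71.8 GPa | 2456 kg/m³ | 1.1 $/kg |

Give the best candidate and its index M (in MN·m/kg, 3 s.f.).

candidate C, M = 29.2 MN·m/kg

Screen on constraints: cost ≤ 30 $/kg. Survivors: candidate D, candidate F, candidate Y, candidate R, candidate C.
Evaluate M for each candidate:
  candidate C: M = 29.2 MN·m/kg
  candidate Y: M = 18.8 MN·m/kg
  candidate D: M = 13.4 MN·m/kg
  candidate F: M = 12.8 MN·m/kg
  candidate R: M = 1.77 MN·m/kg
Highest index: candidate C.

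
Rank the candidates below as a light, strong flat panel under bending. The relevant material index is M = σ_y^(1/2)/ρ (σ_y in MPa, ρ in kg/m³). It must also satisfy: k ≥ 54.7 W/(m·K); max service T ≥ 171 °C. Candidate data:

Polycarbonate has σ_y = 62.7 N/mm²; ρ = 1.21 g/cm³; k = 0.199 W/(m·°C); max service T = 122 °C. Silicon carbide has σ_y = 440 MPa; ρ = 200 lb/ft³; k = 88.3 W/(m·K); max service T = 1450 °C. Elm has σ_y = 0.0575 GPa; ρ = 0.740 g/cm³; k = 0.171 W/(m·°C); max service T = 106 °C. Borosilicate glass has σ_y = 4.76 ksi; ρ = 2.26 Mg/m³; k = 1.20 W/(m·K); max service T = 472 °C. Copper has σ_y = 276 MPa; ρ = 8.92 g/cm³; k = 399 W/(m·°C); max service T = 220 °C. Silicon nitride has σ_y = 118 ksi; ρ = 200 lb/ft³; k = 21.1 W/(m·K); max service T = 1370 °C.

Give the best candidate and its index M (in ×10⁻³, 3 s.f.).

Screen on constraints: k ≥ 54.7 W/(m·K); max service T ≥ 171 °C. Survivors: silicon carbide, copper.
Normalizing units and computing the index:
  silicon carbide: σ_y = 440.0 MPa, ρ = 3204 kg/m³
  copper: σ_y = 276.0 MPa, ρ = 8920 kg/m³
  silicon carbide: M = 6.55×10⁻³
  copper: M = 1.86×10⁻³
Silicon carbide ranks first.

silicon carbide, M = 6.55×10⁻³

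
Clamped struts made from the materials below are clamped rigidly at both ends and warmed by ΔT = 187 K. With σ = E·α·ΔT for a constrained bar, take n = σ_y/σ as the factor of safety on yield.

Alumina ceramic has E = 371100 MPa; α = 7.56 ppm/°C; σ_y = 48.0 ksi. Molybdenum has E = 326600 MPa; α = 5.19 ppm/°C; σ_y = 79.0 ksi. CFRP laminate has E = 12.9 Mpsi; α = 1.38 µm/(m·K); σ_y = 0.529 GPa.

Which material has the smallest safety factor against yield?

In consistent units (E in GPa, α in ×10⁻⁶/K, σ_y in MPa):
  alumina ceramic: E = 371.1, α = 7.56, σ_y = 330.9 → σ = 525 MPa, n = 0.631
  molybdenum: E = 326.6, α = 5.19, σ_y = 544.7 → σ = 317 MPa, n = 1.72
  CFRP laminate: E = 88.94, α = 1.38, σ_y = 529.0 → σ = 23.0 MPa, n = 23.0
Alumina ceramic has the lowest safety factor, n = 0.631.

alumina ceramic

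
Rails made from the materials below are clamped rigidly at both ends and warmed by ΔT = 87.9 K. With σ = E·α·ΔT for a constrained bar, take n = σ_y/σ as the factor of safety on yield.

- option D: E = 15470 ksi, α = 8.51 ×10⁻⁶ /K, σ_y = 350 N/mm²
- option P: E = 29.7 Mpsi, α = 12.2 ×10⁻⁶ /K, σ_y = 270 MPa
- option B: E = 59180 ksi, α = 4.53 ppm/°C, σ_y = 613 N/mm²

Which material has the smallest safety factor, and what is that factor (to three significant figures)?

option P, n = 1.23

Converting E to GPa, α to ×10⁻⁶/K, σ_y to MPa, then σ and n for each:
  option D: E = 106.7, α = 8.51, σ_y = 350.0 → σ = 79.8 MPa, n = 4.39
  option P: E = 204.8, α = 12.2, σ_y = 270.0 → σ = 220 MPa, n = 1.23
  option B: E = 408.0, α = 4.53, σ_y = 613.0 → σ = 162 MPa, n = 3.77
Smallest n: option P with n = 1.23.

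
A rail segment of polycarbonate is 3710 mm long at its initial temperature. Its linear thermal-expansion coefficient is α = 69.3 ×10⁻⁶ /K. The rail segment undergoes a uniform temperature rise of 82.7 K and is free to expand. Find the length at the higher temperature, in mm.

ΔL = α·L₀·ΔT = 69.3×10⁻⁶ × 3710 mm × 82.70 K = 21.3 mm.
L = L₀ + ΔL = 3710 + 21.3 = 3731.3 mm.

3731.3 mm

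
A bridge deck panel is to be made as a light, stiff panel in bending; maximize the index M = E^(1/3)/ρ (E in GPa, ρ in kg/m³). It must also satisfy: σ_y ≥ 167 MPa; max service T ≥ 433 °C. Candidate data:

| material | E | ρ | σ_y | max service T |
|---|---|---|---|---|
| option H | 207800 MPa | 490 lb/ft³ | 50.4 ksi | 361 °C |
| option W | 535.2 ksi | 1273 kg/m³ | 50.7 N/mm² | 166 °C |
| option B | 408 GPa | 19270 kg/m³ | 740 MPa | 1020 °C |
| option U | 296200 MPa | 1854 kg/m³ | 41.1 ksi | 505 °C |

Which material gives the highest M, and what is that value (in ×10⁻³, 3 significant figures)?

Screen on constraints: σ_y ≥ 167 MPa; max service T ≥ 433 °C. Survivors: option B, option U.
Putting every candidate on a common basis:
  option B: E = 408.0 GPa, ρ = 19270 kg/m³
  option U: E = 296.2 GPa, ρ = 1854 kg/m³
  option U: M = 3.60×10⁻³
  option B: M = 0.385×10⁻³
Option U has the largest M.

option U, M = 3.60×10⁻³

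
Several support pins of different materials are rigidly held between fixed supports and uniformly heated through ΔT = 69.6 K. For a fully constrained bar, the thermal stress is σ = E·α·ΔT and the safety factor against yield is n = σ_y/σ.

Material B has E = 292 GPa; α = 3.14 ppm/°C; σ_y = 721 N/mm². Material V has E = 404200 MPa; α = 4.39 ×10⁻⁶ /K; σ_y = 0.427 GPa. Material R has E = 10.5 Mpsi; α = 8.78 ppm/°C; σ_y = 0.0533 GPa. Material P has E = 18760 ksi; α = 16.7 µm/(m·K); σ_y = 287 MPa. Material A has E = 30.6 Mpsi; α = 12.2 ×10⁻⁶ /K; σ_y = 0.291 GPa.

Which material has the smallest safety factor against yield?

material R

Converting E to GPa, α to ×10⁻⁶/K, σ_y to MPa, then σ and n for each:
  material B: E = 292.0, α = 3.14, σ_y = 721.0 → σ = 63.8 MPa, n = 11.3
  material V: E = 404.2, α = 4.39, σ_y = 427.0 → σ = 124 MPa, n = 3.46
  material R: E = 72.39, α = 8.78, σ_y = 53.30 → σ = 44.2 MPa, n = 1.20
  material P: E = 129.3, α = 16.7, σ_y = 287.0 → σ = 150 MPa, n = 1.91
  material A: E = 211.0, α = 12.2, σ_y = 291.0 → σ = 179 MPa, n = 1.62
Material R has the lowest safety factor, n = 1.20.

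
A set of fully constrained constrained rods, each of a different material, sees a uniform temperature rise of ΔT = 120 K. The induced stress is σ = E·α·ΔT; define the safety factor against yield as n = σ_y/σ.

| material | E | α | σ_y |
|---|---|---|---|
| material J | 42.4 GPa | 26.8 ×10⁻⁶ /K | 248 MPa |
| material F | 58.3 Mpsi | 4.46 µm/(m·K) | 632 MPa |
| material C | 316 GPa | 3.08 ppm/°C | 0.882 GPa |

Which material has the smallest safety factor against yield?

Per material, after unit conversion:
  material J: E = 42.40, α = 26.8, σ_y = 248.0 → σ = 136 MPa, n = 1.82
  material F: E = 402.0, α = 4.46, σ_y = 632.0 → σ = 215 MPa, n = 2.94
  material C: E = 316.0, α = 3.08, σ_y = 882.0 → σ = 117 MPa, n = 7.55
Material J has the lowest safety factor, n = 1.82.

material J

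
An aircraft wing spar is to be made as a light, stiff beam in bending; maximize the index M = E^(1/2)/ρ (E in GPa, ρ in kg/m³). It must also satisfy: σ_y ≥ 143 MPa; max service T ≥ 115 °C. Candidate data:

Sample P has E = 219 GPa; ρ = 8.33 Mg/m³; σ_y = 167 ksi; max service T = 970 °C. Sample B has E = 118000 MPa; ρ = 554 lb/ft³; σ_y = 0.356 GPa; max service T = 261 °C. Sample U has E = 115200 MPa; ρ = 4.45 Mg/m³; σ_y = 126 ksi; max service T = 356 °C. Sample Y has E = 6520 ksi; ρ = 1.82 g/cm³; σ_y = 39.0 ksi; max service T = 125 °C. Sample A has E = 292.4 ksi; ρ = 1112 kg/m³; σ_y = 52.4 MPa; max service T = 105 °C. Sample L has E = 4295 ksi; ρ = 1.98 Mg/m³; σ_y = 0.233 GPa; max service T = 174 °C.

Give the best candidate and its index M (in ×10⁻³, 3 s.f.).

Screen on constraints: σ_y ≥ 143 MPa; max service T ≥ 115 °C. Survivors: sample P, sample B, sample U, sample Y, sample L.
Normalizing units and computing the index:
  sample P: E = 219.0 GPa, ρ = 8330 kg/m³
  sample B: E = 118.0 GPa, ρ = 8874 kg/m³
  sample U: E = 115.2 GPa, ρ = 4450 kg/m³
  sample Y: E = 44.95 GPa, ρ = 1820 kg/m³
  sample L: E = 29.61 GPa, ρ = 1980 kg/m³
  sample Y: M = 3.68×10⁻³
  sample L: M = 2.75×10⁻³
  sample U: M = 2.41×10⁻³
  sample P: M = 1.78×10⁻³
  sample B: M = 1.22×10⁻³
The maximum is for sample Y.

sample Y, M = 3.68×10⁻³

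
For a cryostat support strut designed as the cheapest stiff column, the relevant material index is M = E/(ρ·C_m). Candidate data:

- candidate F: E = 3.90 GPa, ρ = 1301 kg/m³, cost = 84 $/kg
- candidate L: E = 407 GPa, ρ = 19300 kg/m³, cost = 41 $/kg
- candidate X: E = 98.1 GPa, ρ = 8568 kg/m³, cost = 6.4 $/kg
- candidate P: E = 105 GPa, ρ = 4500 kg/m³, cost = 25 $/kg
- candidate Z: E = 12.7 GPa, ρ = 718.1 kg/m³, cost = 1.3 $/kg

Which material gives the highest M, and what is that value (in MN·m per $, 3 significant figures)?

Evaluate M for each candidate:
  candidate Z: M = 13.6 MN·m per $
  candidate X: M = 1.79 MN·m per $
  candidate P: M = 0.933 MN·m per $
  candidate L: M = 0.514 MN·m per $
  candidate F: M = 0.0357 MN·m per $
Highest index: candidate Z.

candidate Z, M = 13.6 MN·m per $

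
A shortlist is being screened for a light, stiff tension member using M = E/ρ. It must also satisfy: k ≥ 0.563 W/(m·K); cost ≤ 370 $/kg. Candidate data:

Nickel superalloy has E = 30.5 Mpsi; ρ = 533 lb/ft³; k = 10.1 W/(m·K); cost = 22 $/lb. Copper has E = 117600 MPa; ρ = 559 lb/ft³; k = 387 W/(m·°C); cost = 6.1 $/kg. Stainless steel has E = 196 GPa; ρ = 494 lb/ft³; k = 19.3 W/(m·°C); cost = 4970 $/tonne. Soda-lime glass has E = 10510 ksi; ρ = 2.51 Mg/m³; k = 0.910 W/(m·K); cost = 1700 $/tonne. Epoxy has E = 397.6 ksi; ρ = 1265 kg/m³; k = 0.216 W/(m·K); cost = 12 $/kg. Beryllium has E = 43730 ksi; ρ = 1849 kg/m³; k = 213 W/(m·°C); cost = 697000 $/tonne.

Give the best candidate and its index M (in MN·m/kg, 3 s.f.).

Screen on constraints: k ≥ 0.563 W/(m·K); cost ≤ 370 $/kg. Survivors: nickel superalloy, copper, stainless steel, soda-lime glass.
Convert each candidate to consistent units, then evaluate M:
  nickel superalloy: E = 210.3 GPa, ρ = 8538 kg/m³
  copper: E = 117.6 GPa, ρ = 8954 kg/m³
  stainless steel: E = 196.0 GPa, ρ = 7913 kg/m³
  soda-lime glass: E = 72.46 GPa, ρ = 2510 kg/m³
  soda-lime glass: M = 28.9 MN·m/kg
  stainless steel: M = 24.8 MN·m/kg
  nickel superalloy: M = 24.6 MN·m/kg
  copper: M = 13.1 MN·m/kg
Soda-lime glass ranks first.

soda-lime glass, M = 28.9 MN·m/kg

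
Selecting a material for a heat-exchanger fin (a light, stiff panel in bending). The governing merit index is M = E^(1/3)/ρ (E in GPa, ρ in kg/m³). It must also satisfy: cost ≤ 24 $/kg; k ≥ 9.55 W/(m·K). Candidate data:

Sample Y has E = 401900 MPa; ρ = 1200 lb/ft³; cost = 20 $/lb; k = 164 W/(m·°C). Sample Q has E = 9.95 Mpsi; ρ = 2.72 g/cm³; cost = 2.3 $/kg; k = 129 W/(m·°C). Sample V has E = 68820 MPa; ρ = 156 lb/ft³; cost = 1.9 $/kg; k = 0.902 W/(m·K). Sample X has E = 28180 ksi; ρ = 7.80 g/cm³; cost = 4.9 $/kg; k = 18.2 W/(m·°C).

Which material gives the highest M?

Screen on constraints: cost ≤ 24 $/kg; k ≥ 9.55 W/(m·K). Survivors: sample Q, sample X.
Normalizing units and computing the index:
  sample Q: E = 68.60 GPa, ρ = 2720 kg/m³
  sample X: E = 194.3 GPa, ρ = 7800 kg/m³
  sample Q: M = 1.51×10⁻³
  sample X: M = 0.743×10⁻³
The maximum is for sample Q.

sample Q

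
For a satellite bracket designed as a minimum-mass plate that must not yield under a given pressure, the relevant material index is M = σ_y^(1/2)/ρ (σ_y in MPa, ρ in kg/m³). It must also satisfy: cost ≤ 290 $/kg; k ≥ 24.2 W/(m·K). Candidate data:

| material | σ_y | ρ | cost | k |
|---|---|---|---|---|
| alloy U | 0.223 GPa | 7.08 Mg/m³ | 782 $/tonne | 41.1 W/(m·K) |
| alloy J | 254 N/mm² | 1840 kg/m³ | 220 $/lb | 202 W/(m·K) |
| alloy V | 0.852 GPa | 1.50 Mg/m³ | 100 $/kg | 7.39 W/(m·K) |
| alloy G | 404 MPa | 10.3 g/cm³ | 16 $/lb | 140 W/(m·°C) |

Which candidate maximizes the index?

Screen on constraints: cost ≤ 290 $/kg; k ≥ 24.2 W/(m·K). Survivors: alloy U, alloy G.
After converting to SI:
  alloy U: σ_y = 223.0 MPa, ρ = 7080 kg/m³
  alloy G: σ_y = 404.0 MPa, ρ = 10300 kg/m³
  alloy U: M = 2.11×10⁻³
  alloy G: M = 1.95×10⁻³
Alloy U has the largest M.

alloy U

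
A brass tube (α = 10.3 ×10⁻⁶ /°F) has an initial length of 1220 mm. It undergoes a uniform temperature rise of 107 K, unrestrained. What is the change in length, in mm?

Convert α: 10.3×10⁻⁶/°F × (9/5) = 18.5×10⁻⁶/K.
ΔL = α·L₀·ΔT = 18.5×10⁻⁶ × 1220 mm × 107.0 K = 2.42 mm.

2.42 mm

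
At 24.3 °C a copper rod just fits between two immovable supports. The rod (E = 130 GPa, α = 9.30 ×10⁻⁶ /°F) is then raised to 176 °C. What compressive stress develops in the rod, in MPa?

α = 9.30×10⁻⁶/°F × 9/5 = 16.7×10⁻⁶/K.
ΔT = 151.7 K. Constrained thermal stress σ = E·α·ΔT = 130.0×10³ MPa × 16.7×10⁻⁶ × 151.7 = 330 MPa (compressive).

330 MPa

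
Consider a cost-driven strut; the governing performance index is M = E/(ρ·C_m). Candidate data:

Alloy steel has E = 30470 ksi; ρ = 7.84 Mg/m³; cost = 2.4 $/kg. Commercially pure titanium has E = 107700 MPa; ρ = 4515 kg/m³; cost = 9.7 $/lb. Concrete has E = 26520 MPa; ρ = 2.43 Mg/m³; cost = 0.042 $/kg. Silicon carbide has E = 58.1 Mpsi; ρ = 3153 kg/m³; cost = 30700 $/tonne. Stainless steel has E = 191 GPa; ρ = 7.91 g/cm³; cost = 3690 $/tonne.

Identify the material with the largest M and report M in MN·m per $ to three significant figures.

Convert each candidate to consistent units, then evaluate M:
  alloy steel: E = 210.1 GPa, ρ = 7840 kg/m³, cost = 2.400 $/kg
  commercially pure titanium: E = 107.7 GPa, ρ = 4515 kg/m³, cost = 21.38 $/kg
  concrete: E = 26.52 GPa, ρ = 2430 kg/m³, cost = 0.04200 $/kg
  silicon carbide: E = 400.6 GPa, ρ = 3153 kg/m³, cost = 30.70 $/kg
  stainless steel: E = 191.0 GPa, ρ = 7910 kg/m³, cost = 3.690 $/kg
  concrete: M = 260 MN·m per $
  alloy steel: M = 11.2 MN·m per $
  stainless steel: M = 6.54 MN·m per $
  silicon carbide: M = 4.14 MN·m per $
  commercially pure titanium: M = 1.12 MN·m per $
Highest index: concrete.

concrete, M = 260 MN·m per $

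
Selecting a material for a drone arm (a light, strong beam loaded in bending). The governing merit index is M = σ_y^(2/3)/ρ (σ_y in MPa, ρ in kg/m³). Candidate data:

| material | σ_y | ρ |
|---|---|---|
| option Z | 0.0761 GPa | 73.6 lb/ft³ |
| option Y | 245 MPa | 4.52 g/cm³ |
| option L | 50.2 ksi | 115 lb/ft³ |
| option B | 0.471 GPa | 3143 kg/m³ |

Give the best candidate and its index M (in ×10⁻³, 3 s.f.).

option L, M = 26.8×10⁻³

In SI units:
  option Z: σ_y = 76.10 MPa, ρ = 1179 kg/m³
  option Y: σ_y = 245.0 MPa, ρ = 4520 kg/m³
  option L: σ_y = 346.1 MPa, ρ = 1842 kg/m³
  option B: σ_y = 471.0 MPa, ρ = 3143 kg/m³
  option L: M = 26.8×10⁻³
  option B: M = 19.3×10⁻³
  option Z: M = 15.2×10⁻³
  option Y: M = 8.66×10⁻³
Option L ranks first.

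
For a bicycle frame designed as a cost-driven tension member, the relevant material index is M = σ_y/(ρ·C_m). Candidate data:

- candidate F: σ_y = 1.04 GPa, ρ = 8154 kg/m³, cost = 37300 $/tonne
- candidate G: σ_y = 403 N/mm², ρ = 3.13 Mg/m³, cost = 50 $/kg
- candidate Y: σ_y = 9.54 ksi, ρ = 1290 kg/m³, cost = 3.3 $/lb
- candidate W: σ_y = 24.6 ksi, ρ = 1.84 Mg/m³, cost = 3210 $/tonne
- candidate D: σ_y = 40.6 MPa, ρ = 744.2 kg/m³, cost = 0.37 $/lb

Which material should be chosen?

candidate D

Normalizing units and computing the index:
  candidate F: σ_y = 1040 MPa, ρ = 8154 kg/m³, cost = 37.30 $/kg
  candidate G: σ_y = 403.0 MPa, ρ = 3130 kg/m³, cost = 50.00 $/kg
  candidate Y: σ_y = 65.78 MPa, ρ = 1290 kg/m³, cost = 7.275 $/kg
  candidate W: σ_y = 169.6 MPa, ρ = 1840 kg/m³, cost = 3.210 $/kg
  candidate D: σ_y = 40.60 MPa, ρ = 744.2 kg/m³, cost = 0.8157 $/kg
  candidate D: M = 66.9 kN·m per $
  candidate W: M = 28.7 kN·m per $
  candidate Y: M = 7.01 kN·m per $
  candidate F: M = 3.42 kN·m per $
  candidate G: M = 2.58 kN·m per $
Candidate D ranks first.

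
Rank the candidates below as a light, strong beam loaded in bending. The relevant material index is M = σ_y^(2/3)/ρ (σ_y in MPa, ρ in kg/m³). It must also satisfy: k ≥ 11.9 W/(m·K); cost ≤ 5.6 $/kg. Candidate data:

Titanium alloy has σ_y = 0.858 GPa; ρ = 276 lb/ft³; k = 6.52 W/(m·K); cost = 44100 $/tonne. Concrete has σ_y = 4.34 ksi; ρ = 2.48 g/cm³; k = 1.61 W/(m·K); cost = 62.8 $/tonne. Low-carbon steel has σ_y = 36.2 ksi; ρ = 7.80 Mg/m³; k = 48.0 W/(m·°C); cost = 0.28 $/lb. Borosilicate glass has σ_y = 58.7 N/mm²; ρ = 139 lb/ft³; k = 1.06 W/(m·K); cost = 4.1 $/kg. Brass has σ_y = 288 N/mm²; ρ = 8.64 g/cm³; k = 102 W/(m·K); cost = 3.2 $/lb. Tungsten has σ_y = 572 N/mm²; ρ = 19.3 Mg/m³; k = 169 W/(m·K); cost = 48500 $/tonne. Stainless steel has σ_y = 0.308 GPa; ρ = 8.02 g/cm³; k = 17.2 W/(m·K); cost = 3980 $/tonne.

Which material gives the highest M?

stainless steel

Screen on constraints: k ≥ 11.9 W/(m·K); cost ≤ 5.6 $/kg. Survivors: low-carbon steel, stainless steel.
Normalizing units and computing the index:
  low-carbon steel: σ_y = 249.6 MPa, ρ = 7800 kg/m³
  stainless steel: σ_y = 308.0 MPa, ρ = 8020 kg/m³
  stainless steel: M = 5.69×10⁻³
  low-carbon steel: M = 5.08×10⁻³
Highest index: stainless steel.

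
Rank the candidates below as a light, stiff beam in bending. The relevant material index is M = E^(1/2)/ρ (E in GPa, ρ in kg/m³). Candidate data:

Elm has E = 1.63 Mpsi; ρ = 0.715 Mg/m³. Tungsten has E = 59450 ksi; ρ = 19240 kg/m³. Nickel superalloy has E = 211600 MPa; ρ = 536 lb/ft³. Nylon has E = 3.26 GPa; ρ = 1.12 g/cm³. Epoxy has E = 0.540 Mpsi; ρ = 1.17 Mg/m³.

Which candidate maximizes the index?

In SI units:
  elm: E = 11.24 GPa, ρ = 715.0 kg/m³
  tungsten: E = 409.9 GPa, ρ = 19240 kg/m³
  nickel superalloy: E = 211.6 GPa, ρ = 8586 kg/m³
  nylon: E = 3.260 GPa, ρ = 1120 kg/m³
  epoxy: E = 3.723 GPa, ρ = 1170 kg/m³
  elm: M = 4.69×10⁻³
  nickel superalloy: M = 1.69×10⁻³
  epoxy: M = 1.65×10⁻³
  nylon: M = 1.61×10⁻³
  tungsten: M = 1.05×10⁻³
Elm ranks first.

elm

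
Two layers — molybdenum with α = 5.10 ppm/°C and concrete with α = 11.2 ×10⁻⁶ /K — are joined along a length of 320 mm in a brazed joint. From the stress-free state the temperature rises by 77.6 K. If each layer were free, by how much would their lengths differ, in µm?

Δα = |5.10 − 11.2|×10⁻⁶/K = 6.10×10⁻⁶/K.
ΔL_mismatch = Δα·L·ΔT = 6.10×10⁻⁶ × 320.0 mm × 77.6 K = 151 µm.

151 µm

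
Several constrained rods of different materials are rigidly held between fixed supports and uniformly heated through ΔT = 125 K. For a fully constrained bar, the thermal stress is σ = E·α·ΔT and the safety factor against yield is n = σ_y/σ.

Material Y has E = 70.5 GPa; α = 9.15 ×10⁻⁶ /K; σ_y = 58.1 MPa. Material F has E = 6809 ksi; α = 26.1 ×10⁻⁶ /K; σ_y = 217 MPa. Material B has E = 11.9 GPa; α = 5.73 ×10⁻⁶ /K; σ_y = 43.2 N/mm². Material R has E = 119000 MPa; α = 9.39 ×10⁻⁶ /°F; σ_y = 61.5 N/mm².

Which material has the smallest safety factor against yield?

material R

Per material, after unit conversion:
  material Y: E = 70.50, α = 9.15, σ_y = 58.10 → σ = 80.6 MPa, n = 0.721
  material F: E = 46.95, α = 26.1, σ_y = 217.0 → σ = 153 MPa, n = 1.42
  material B: E = 11.90, α = 5.73, σ_y = 43.20 → σ = 8.52 MPa, n = 5.07
  material R: E = 119.0, α = 16.9, σ_y = 61.50 → σ = 251 MPa, n = 0.245
The minimum is material R at n = 0.245.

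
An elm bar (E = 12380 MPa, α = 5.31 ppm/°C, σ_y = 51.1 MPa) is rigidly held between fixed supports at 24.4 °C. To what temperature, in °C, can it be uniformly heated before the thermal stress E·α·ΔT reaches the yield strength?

802 °C

E = 12380 MPa = 12.38 GPa.
E·α·ΔT = 51.10 MPa ⇒ ΔT = 51.10 / (12.38×10³ × 5.31×10⁻⁶) = 777.3 K.
T = 24.4 + 777.3 = 801.7 °C.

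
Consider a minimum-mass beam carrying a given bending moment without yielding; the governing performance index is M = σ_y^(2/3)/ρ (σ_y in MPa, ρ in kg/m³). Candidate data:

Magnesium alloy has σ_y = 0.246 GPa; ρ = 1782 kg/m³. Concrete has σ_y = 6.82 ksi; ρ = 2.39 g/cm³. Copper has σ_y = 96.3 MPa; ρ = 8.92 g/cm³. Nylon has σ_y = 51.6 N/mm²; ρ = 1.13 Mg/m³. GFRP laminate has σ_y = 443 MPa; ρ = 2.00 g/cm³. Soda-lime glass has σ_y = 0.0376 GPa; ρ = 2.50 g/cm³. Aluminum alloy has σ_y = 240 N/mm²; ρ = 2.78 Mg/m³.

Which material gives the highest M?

Normalizing units and computing the index:
  magnesium alloy: σ_y = 246.0 MPa, ρ = 1782 kg/m³
  concrete: σ_y = 47.02 MPa, ρ = 2390 kg/m³
  copper: σ_y = 96.30 MPa, ρ = 8920 kg/m³
  nylon: σ_y = 51.60 MPa, ρ = 1130 kg/m³
  GFRP laminate: σ_y = 443.0 MPa, ρ = 2000 kg/m³
  soda-lime glass: σ_y = 37.60 MPa, ρ = 2500 kg/m³
  aluminum alloy: σ_y = 240.0 MPa, ρ = 2780 kg/m³
  GFRP laminate: M = 29.1×10⁻³
  magnesium alloy: M = 22.0×10⁻³
  aluminum alloy: M = 13.9×10⁻³
  nylon: M = 12.3×10⁻³
  concrete: M = 5.45×10⁻³
  soda-lime glass: M = 4.49×10⁻³
  copper: M = 2.36×10⁻³
Highest index: GFRP laminate.

GFRP laminate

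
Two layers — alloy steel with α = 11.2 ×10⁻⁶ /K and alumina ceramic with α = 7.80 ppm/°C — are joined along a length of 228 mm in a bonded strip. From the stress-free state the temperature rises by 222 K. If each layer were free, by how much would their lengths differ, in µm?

Δα = |11.2 − 7.80|×10⁻⁶/K = 3.40×10⁻⁶/K.
ΔL_mismatch = Δα·L·ΔT = 3.40×10⁻⁶ × 228.0 mm × 222.0 K = 172 µm.

172 µm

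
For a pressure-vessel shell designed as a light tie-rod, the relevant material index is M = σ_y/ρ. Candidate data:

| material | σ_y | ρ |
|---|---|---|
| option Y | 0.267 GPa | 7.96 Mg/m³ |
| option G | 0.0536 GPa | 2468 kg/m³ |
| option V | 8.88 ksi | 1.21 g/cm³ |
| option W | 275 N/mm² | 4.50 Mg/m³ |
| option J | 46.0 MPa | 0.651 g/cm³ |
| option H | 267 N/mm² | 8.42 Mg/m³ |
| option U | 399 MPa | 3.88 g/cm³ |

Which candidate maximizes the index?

Putting every candidate on a common basis:
  option Y: σ_y = 267.0 MPa, ρ = 7960 kg/m³
  option G: σ_y = 53.60 MPa, ρ = 2468 kg/m³
  option V: σ_y = 61.23 MPa, ρ = 1210 kg/m³
  option W: σ_y = 275.0 MPa, ρ = 4500 kg/m³
  option J: σ_y = 46.00 MPa, ρ = 651.0 kg/m³
  option H: σ_y = 267.0 MPa, ρ = 8420 kg/m³
  option U: σ_y = 399.0 MPa, ρ = 3880 kg/m³
  option U: M = 103 kN·m/kg
  option J: M = 70.7 kN·m/kg
  option W: M = 61.1 kN·m/kg
  option V: M = 50.6 kN·m/kg
  option Y: M = 33.5 kN·m/kg
  option H: M = 31.7 kN·m/kg
  option G: M = 21.7 kN·m/kg
Highest index: option U.

option U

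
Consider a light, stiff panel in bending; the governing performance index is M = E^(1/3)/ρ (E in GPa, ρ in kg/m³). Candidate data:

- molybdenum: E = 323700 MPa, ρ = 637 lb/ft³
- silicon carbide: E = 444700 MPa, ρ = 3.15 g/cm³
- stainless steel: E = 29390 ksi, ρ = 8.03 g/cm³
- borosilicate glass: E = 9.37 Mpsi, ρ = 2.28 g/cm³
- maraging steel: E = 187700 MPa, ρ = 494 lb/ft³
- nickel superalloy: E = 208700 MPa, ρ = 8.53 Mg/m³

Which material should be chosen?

silicon carbide

After converting to SI:
  molybdenum: E = 323.7 GPa, ρ = 10200 kg/m³
  silicon carbide: E = 444.7 GPa, ρ = 3150 kg/m³
  stainless steel: E = 202.6 GPa, ρ = 8030 kg/m³
  borosilicate glass: E = 64.60 GPa, ρ = 2280 kg/m³
  maraging steel: E = 187.7 GPa, ρ = 7913 kg/m³
  nickel superalloy: E = 208.7 GPa, ρ = 8530 kg/m³
  silicon carbide: M = 2.42×10⁻³
  borosilicate glass: M = 1.76×10⁻³
  stainless steel: M = 0.731×10⁻³
  maraging steel: M = 0.724×10⁻³
  nickel superalloy: M = 0.695×10⁻³
  molybdenum: M = 0.673×10⁻³
Highest index: silicon carbide.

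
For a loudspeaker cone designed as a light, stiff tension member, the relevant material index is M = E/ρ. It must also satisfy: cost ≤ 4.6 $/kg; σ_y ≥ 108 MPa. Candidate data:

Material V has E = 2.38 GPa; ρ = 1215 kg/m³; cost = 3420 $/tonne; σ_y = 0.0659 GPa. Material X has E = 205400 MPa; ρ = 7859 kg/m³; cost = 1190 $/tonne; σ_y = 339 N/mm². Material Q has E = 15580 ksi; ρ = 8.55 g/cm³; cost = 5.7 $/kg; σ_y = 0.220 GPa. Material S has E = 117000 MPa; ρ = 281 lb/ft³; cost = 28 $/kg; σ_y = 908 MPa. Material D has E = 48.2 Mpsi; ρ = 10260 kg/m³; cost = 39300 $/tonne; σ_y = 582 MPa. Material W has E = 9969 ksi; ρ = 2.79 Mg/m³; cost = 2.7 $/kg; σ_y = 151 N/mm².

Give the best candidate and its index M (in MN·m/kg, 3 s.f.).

Screen on constraints: cost ≤ 4.6 $/kg; σ_y ≥ 108 MPa. Survivors: material X, material W.
Putting every candidate on a common basis:
  material X: E = 205.4 GPa, ρ = 7859 kg/m³
  material W: E = 68.73 GPa, ρ = 2790 kg/m³
  material X: M = 26.1 MN·m/kg
  material W: M = 24.6 MN·m/kg
Material X ranks first.

material X, M = 26.1 MN·m/kg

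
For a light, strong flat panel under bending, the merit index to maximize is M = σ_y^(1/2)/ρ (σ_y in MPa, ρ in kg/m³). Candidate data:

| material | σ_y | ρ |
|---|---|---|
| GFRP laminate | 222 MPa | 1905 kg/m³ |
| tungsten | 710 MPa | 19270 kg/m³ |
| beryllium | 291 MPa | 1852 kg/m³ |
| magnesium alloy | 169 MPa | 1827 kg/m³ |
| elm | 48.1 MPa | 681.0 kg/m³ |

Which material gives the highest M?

elm

Per-candidate index values:
  elm: M = 10.2×10⁻³
  beryllium: M = 9.21×10⁻³
  GFRP laminate: M = 7.82×10⁻³
  magnesium alloy: M = 7.12×10⁻³
  tungsten: M = 1.38×10⁻³
Elm has the largest M.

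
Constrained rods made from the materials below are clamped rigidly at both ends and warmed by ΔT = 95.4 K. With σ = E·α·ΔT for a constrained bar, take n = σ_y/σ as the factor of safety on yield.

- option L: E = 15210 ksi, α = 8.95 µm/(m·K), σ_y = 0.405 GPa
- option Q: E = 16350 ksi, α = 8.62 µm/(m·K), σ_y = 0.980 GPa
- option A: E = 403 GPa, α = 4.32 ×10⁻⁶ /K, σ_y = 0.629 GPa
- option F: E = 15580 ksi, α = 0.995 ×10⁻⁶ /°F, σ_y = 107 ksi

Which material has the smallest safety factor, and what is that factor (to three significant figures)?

option A, n = 3.79

Per material, after unit conversion:
  option L: E = 104.9, α = 8.95, σ_y = 405.0 → σ = 89.5 MPa, n = 4.52
  option Q: E = 112.7, α = 8.62, σ_y = 980.0 → σ = 92.7 MPa, n = 10.6
  option A: E = 403.0, α = 4.32, σ_y = 629.0 → σ = 166 MPa, n = 3.79
  option F: E = 107.4, α = 1.79, σ_y = 737.7 → σ = 18.4 MPa, n = 40.2
The minimum is option A at n = 3.79.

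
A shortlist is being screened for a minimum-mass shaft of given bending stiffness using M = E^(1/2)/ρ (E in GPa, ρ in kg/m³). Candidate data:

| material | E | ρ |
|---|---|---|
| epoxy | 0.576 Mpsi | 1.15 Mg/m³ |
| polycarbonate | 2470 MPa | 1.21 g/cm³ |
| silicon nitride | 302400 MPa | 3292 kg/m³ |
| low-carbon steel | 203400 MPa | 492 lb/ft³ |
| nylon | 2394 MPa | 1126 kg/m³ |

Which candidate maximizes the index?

Convert each candidate to consistent units, then evaluate M:
  epoxy: E = 3.971 GPa, ρ = 1150 kg/m³
  polycarbonate: E = 2.470 GPa, ρ = 1210 kg/m³
  silicon nitride: E = 302.4 GPa, ρ = 3292 kg/m³
  low-carbon steel: E = 203.4 GPa, ρ = 7881 kg/m³
  nylon: E = 2.394 GPa, ρ = 1126 kg/m³
  silicon nitride: M = 5.28×10⁻³
  low-carbon steel: M = 1.81×10⁻³
  epoxy: M = 1.73×10⁻³
  nylon: M = 1.37×10⁻³
  polycarbonate: M = 1.30×10⁻³
Highest index: silicon nitride.

silicon nitride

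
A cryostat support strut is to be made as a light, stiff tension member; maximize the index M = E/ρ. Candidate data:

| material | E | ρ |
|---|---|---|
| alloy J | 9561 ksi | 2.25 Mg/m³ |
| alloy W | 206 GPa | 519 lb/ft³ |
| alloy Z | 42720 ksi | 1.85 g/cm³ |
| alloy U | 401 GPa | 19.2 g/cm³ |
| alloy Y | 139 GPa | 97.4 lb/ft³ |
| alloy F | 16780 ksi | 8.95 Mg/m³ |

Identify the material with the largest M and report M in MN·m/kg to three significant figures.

Convert each candidate to consistent units, then evaluate M:
  alloy J: E = 65.92 GPa, ρ = 2250 kg/m³
  alloy W: E = 206.0 GPa, ρ = 8314 kg/m³
  alloy Z: E = 294.5 GPa, ρ = 1850 kg/m³
  alloy U: E = 401.0 GPa, ρ = 19200 kg/m³
  alloy Y: E = 139.0 GPa, ρ = 1560 kg/m³
  alloy F: E = 115.7 GPa, ρ = 8950 kg/m³
  alloy Z: M = 159 MN·m/kg
  alloy Y: M = 89.1 MN·m/kg
  alloy J: M = 29.3 MN·m/kg
  alloy W: M = 24.8 MN·m/kg
  alloy U: M = 20.9 MN·m/kg
  alloy F: M = 12.9 MN·m/kg
The maximum is for alloy Z.

alloy Z, M = 159 MN·m/kg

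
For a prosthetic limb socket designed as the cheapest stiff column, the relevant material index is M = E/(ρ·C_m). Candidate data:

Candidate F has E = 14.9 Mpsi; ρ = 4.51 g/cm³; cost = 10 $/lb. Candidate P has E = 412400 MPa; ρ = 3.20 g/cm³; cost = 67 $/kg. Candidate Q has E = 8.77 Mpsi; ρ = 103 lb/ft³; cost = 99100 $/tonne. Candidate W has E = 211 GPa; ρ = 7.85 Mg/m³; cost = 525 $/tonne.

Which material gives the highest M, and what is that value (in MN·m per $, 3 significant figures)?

candidate W, M = 51.2 MN·m per $

Convert each candidate to consistent units, then evaluate M:
  candidate F: E = 102.7 GPa, ρ = 4510 kg/m³, cost = 22.05 $/kg
  candidate P: E = 412.4 GPa, ρ = 3200 kg/m³, cost = 67.00 $/kg
  candidate Q: E = 60.47 GPa, ρ = 1650 kg/m³, cost = 99.10 $/kg
  candidate W: E = 211.0 GPa, ρ = 7850 kg/m³, cost = 0.5250 $/kg
  candidate W: M = 51.2 MN·m per $
  candidate P: M = 1.92 MN·m per $
  candidate F: M = 1.03 MN·m per $
  candidate Q: M = 0.370 MN·m per $
Candidate W has the largest M.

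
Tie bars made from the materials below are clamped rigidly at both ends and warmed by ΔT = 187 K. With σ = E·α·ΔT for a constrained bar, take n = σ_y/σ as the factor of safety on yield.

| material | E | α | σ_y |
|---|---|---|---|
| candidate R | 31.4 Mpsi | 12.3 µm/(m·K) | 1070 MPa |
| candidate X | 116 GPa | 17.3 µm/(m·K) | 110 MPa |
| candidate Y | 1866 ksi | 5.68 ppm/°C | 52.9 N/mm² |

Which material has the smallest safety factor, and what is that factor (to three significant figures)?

With everything in SI (GPa, ×10⁻⁶/K, MPa):
  candidate R: E = 216.5, α = 12.3, σ_y = 1070 → σ = 498 MPa, n = 2.15
  candidate X: E = 116.0, α = 17.3, σ_y = 110.0 → σ = 375 MPa, n = 0.293
  candidate Y: E = 12.87, α = 5.68, σ_y = 52.90 → σ = 13.7 MPa, n = 3.87
The minimum is candidate X at n = 0.293.

candidate X, n = 0.293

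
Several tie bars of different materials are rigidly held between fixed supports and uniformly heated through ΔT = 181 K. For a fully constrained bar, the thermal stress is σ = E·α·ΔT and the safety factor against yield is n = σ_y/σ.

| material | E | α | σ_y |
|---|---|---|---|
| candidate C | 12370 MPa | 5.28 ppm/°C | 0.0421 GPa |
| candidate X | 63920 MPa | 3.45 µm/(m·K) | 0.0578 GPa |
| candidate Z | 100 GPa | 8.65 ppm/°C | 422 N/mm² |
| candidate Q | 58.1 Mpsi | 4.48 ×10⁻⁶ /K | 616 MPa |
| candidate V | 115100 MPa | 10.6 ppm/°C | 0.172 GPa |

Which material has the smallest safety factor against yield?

Converting E to GPa, α to ×10⁻⁶/K, σ_y to MPa, then σ and n for each:
  candidate C: E = 12.37, α = 5.28, σ_y = 42.10 → σ = 11.8 MPa, n = 3.56
  candidate X: E = 63.92, α = 3.45, σ_y = 57.80 → σ = 39.9 MPa, n = 1.45
  candidate Z: E = 100.0, α = 8.65, σ_y = 422.0 → σ = 157 MPa, n = 2.70
  candidate Q: E = 400.6, α = 4.48, σ_y = 616.0 → σ = 325 MPa, n = 1.90
  candidate V: E = 115.1, α = 10.6, σ_y = 172.0 → σ = 221 MPa, n = 0.779
The minimum is candidate V at n = 0.779.

candidate V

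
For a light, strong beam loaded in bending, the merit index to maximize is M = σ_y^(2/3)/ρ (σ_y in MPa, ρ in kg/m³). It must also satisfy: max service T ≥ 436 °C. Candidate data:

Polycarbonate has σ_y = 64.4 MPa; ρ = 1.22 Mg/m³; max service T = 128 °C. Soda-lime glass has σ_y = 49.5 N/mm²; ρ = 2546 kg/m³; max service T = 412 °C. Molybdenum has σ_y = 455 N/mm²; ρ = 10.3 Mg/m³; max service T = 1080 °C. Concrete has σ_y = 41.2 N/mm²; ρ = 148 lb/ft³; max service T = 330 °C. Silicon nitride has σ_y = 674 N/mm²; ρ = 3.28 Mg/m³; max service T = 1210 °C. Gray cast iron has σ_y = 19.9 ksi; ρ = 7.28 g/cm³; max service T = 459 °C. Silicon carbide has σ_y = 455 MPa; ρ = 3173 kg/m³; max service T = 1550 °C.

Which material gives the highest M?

silicon nitride

Screen on constraints: max service T ≥ 436 °C. Survivors: molybdenum, silicon nitride, gray cast iron, silicon carbide.
Putting every candidate on a common basis:
  molybdenum: σ_y = 455.0 MPa, ρ = 10300 kg/m³
  silicon nitride: σ_y = 674.0 MPa, ρ = 3280 kg/m³
  gray cast iron: σ_y = 137.2 MPa, ρ = 7280 kg/m³
  silicon carbide: σ_y = 455.0 MPa, ρ = 3173 kg/m³
  silicon nitride: M = 23.4×10⁻³
  silicon carbide: M = 18.6×10⁻³
  molybdenum: M = 5.74×10⁻³
  gray cast iron: M = 3.65×10⁻³
The maximum is for silicon nitride.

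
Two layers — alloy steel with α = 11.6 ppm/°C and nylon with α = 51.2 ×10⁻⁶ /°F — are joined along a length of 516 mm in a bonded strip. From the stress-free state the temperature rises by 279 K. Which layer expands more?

nylon: α = 51.2×10⁻⁶/°F × 9/5 = 92.2×10⁻⁶/K.
α(alloy steel) = 11.6×10⁻⁶/K vs α(nylon) = 92.2×10⁻⁶/K.
Higher α expands more for the same ΔT: nylon.

nylon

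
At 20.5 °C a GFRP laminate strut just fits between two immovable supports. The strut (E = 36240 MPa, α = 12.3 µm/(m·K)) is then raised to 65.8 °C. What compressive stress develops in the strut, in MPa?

E = 36240 MPa = 36.24 GPa.
ΔT = 45.30 K. Constrained thermal stress σ = E·α·ΔT = 36.24×10³ MPa × 12.3×10⁻⁶ × 45.30 = 20.2 MPa (compressive).

20.2 MPa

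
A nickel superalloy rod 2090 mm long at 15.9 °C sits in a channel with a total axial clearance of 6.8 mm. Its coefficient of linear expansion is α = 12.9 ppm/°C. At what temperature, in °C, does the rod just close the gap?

α·L₀·ΔT = 6.8 mm ⇒ ΔT = 6.8 / (12.9×10⁻⁶ × 2090.0) = 252.2 K.
T = 15.9 + 252.2 = 268.1 °C.

268 °C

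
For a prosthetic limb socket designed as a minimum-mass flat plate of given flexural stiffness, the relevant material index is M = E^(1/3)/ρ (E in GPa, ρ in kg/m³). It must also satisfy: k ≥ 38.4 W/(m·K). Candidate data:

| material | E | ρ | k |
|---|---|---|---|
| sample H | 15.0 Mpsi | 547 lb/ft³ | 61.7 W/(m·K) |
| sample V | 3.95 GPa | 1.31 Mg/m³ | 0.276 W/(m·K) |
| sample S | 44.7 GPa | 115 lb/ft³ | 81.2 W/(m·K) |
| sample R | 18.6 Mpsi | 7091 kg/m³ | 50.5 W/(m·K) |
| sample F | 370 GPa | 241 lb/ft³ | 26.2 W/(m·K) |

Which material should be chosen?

Screen on constraints: k ≥ 38.4 W/(m·K). Survivors: sample H, sample S, sample R.
Convert each candidate to consistent units, then evaluate M:
  sample H: E = 103.4 GPa, ρ = 8762 kg/m³
  sample S: E = 44.70 GPa, ρ = 1842 kg/m³
  sample R: E = 128.2 GPa, ρ = 7091 kg/m³
  sample S: M = 1.93×10⁻³
  sample R: M = 0.711×10⁻³
  sample H: M = 0.536×10⁻³
Highest index: sample S.

sample S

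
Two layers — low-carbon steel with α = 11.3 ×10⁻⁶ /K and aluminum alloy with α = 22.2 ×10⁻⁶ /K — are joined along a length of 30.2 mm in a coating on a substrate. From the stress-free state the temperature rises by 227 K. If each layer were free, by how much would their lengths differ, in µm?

Δα = |11.3 − 22.2|×10⁻⁶/K = 10.9×10⁻⁶/K.
ΔL_mismatch = Δα·L·ΔT = 10.9×10⁻⁶ × 30.2 mm × 227.0 K = 74.7 µm.

74.7 µm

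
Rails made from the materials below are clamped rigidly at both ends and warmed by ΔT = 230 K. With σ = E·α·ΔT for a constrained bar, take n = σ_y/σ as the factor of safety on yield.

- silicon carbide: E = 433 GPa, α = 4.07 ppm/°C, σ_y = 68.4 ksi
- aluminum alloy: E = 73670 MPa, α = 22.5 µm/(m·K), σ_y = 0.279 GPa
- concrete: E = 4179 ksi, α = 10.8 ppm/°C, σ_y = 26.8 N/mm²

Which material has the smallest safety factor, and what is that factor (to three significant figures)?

concrete, n = 0.374

In consistent units (E in GPa, α in ×10⁻⁶/K, σ_y in MPa):
  silicon carbide: E = 433.0, α = 4.07, σ_y = 471.6 → σ = 405 MPa, n = 1.16
  aluminum alloy: E = 73.67, α = 22.5, σ_y = 279.0 → σ = 381 MPa, n = 0.732
  concrete: E = 28.81, α = 10.8, σ_y = 26.80 → σ = 71.6 MPa, n = 0.374
Smallest n: concrete with n = 0.374.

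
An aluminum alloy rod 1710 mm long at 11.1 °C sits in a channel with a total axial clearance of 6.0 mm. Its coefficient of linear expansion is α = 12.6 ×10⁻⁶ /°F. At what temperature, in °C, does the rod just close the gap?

166 °C

α = 12.6×10⁻⁶/°F × 9/5 = 22.7×10⁻⁶/K.
α·L₀·ΔT = 6.0 mm ⇒ ΔT = 6.0 / (22.7×10⁻⁶ × 1710.0) = 154.7 K.
T = 11.1 + 154.7 = 165.8 °C.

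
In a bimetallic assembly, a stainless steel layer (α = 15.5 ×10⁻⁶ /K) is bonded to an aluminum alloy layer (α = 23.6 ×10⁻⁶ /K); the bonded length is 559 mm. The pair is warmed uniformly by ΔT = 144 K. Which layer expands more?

aluminum alloy

α(stainless steel) = 15.5×10⁻⁶/K vs α(aluminum alloy) = 23.6×10⁻⁶/K.
Higher α expands more for the same ΔT: aluminum alloy.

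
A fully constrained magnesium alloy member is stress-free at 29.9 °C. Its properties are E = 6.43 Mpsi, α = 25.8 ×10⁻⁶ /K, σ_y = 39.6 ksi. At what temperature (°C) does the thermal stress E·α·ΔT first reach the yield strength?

269 °C

E = 6.43 Mpsi = 44.33 GPa.
σ_y = 39.6 ksi = 273.0 MPa.
E·α·ΔT = 273.0 MPa ⇒ ΔT = 273.0 / (44.33×10³ × 25.8×10⁻⁶) = 238.7 K.
T = 29.9 + 238.7 = 268.6 °C.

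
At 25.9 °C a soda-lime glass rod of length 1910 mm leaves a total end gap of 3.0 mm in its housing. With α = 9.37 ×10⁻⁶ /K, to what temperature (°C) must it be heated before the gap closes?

α·L₀·ΔT = 3.0 mm ⇒ ΔT = 3.0 / (9.37×10⁻⁶ × 1910.0) = 167.6 K.
T = 25.9 + 167.6 = 193.5 °C.

194 °C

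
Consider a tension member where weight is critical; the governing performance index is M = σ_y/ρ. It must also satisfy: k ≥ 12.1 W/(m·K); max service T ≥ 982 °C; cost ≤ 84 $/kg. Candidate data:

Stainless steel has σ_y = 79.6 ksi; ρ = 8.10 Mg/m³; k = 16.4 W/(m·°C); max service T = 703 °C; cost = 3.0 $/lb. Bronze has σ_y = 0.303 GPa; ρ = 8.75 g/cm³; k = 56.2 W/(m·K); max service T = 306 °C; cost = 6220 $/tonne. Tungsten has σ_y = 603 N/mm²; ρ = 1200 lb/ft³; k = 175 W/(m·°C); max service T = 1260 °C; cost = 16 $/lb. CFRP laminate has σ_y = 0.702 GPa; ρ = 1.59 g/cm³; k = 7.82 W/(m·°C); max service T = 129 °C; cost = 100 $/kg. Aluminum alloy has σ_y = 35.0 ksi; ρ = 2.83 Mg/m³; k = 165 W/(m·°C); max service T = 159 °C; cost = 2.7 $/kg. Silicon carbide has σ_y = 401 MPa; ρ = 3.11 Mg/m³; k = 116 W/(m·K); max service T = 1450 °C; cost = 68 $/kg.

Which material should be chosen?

silicon carbide

Screen on constraints: k ≥ 12.1 W/(m·K); max service T ≥ 982 °C; cost ≤ 84 $/kg. Survivors: tungsten, silicon carbide.
Convert each candidate to consistent units, then evaluate M:
  tungsten: σ_y = 603.0 MPa, ρ = 19220 kg/m³
  silicon carbide: σ_y = 401.0 MPa, ρ = 3110 kg/m³
  silicon carbide: M = 129 kN·m/kg
  tungsten: M = 31.4 kN·m/kg
Highest index: silicon carbide.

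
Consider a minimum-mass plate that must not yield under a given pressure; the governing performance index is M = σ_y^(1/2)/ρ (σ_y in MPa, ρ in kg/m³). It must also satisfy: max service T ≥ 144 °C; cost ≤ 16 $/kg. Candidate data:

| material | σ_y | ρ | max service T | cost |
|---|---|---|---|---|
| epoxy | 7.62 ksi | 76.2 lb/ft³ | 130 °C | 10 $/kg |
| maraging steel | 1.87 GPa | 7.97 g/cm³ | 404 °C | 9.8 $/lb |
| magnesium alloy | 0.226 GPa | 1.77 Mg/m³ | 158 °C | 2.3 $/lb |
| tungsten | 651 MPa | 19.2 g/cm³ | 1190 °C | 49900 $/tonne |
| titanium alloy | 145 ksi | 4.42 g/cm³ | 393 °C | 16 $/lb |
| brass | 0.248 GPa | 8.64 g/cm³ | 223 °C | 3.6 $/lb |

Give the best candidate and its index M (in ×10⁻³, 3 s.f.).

magnesium alloy, M = 8.49×10⁻³

Screen on constraints: max service T ≥ 144 °C; cost ≤ 16 $/kg. Survivors: magnesium alloy, brass.
Convert each candidate to consistent units, then evaluate M:
  magnesium alloy: σ_y = 226.0 MPa, ρ = 1770 kg/m³
  brass: σ_y = 248.0 MPa, ρ = 8640 kg/m³
  magnesium alloy: M = 8.49×10⁻³
  brass: M = 1.82×10⁻³
Highest index: magnesium alloy.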